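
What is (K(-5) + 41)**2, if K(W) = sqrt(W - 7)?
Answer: 1669 + 164*I*sqrt(3) ≈ 1669.0 + 284.06*I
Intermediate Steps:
K(W) = sqrt(-7 + W)
(K(-5) + 41)**2 = (sqrt(-7 - 5) + 41)**2 = (sqrt(-12) + 41)**2 = (2*I*sqrt(3) + 41)**2 = (41 + 2*I*sqrt(3))**2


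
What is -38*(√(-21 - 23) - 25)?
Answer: 950 - 76*I*√11 ≈ 950.0 - 252.06*I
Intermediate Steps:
-38*(√(-21 - 23) - 25) = -38*(√(-44) - 25) = -38*(2*I*√11 - 25) = -38*(-25 + 2*I*√11) = 950 - 76*I*√11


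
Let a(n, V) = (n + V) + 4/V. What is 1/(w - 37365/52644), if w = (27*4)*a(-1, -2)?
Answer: -17548/9488375 ≈ -0.0018494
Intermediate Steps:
a(n, V) = V + n + 4/V (a(n, V) = (V + n) + 4/V = V + n + 4/V)
w = -540 (w = (27*4)*(-2 - 1 + 4/(-2)) = 108*(-2 - 1 + 4*(-½)) = 108*(-2 - 1 - 2) = 108*(-5) = -540)
1/(w - 37365/52644) = 1/(-540 - 37365/52644) = 1/(-540 - 37365*1/52644) = 1/(-540 - 12455/17548) = 1/(-9488375/17548) = -17548/9488375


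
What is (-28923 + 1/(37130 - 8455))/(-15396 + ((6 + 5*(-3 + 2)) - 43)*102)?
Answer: 1264279/860250 ≈ 1.4697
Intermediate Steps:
(-28923 + 1/(37130 - 8455))/(-15396 + ((6 + 5*(-3 + 2)) - 43)*102) = (-28923 + 1/28675)/(-15396 + ((6 + 5*(-1)) - 43)*102) = (-28923 + 1/28675)/(-15396 + ((6 - 5) - 43)*102) = -829367024/(28675*(-15396 + (1 - 43)*102)) = -829367024/(28675*(-15396 - 42*102)) = -829367024/(28675*(-15396 - 4284)) = -829367024/28675/(-19680) = -829367024/28675*(-1/19680) = 1264279/860250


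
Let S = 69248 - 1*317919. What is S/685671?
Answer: -248671/685671 ≈ -0.36267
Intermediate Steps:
S = -248671 (S = 69248 - 317919 = -248671)
S/685671 = -248671/685671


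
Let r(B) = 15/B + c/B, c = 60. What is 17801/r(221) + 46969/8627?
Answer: 33942321842/647025 ≈ 52459.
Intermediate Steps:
r(B) = 75/B (r(B) = 15/B + 60/B = 75/B)
17801/r(221) + 46969/8627 = 17801/((75/221)) + 46969/8627 = 17801/((75*(1/221))) + 46969*(1/8627) = 17801/(75/221) + 46969/8627 = 17801*(221/75) + 46969/8627 = 3934021/75 + 46969/8627 = 33942321842/647025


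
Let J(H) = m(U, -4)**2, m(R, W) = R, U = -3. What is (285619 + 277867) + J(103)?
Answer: 563495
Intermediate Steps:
J(H) = 9 (J(H) = (-3)**2 = 9)
(285619 + 277867) + J(103) = (285619 + 277867) + 9 = 563486 + 9 = 563495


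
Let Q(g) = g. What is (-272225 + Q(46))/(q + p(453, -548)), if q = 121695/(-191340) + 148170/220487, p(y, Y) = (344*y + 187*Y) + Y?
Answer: -765512194042788/148524300184465 ≈ -5.1541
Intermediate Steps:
p(y, Y) = 188*Y + 344*y (p(y, Y) = (187*Y + 344*y) + Y = 188*Y + 344*y)
q = 101245489/2812532172 (q = 121695*(-1/191340) + 148170*(1/220487) = -8113/12756 + 148170/220487 = 101245489/2812532172 ≈ 0.035998)
(-272225 + Q(46))/(q + p(453, -548)) = (-272225 + 46)/(101245489/2812532172 + (188*(-548) + 344*453)) = -272179/(101245489/2812532172 + (-103024 + 155832)) = -272179/(101245489/2812532172 + 52808) = -272179/148524300184465/2812532172 = -272179*2812532172/148524300184465 = -765512194042788/148524300184465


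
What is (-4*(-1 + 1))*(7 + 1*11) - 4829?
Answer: -4829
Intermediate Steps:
(-4*(-1 + 1))*(7 + 1*11) - 4829 = (-4*0)*(7 + 11) - 4829 = 0*18 - 4829 = 0 - 4829 = -4829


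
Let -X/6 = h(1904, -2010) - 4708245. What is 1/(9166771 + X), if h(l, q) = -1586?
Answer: 1/37425757 ≈ 2.6720e-8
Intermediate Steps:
X = 28258986 (X = -6*(-1586 - 4708245) = -6*(-4709831) = 28258986)
1/(9166771 + X) = 1/(9166771 + 28258986) = 1/37425757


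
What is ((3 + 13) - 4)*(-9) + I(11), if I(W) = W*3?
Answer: -75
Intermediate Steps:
I(W) = 3*W
((3 + 13) - 4)*(-9) + I(11) = ((3 + 13) - 4)*(-9) + 3*11 = (16 - 4)*(-9) + 33 = 12*(-9) + 33 = -108 + 33 = -75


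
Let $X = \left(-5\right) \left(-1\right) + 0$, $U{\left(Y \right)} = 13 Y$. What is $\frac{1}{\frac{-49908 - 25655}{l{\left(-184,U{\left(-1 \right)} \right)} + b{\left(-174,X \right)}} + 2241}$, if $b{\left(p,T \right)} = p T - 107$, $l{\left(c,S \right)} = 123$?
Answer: $\frac{854}{1989377} \approx 0.00042928$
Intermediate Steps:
$X = 5$ ($X = 5 + 0 = 5$)
$b{\left(p,T \right)} = -107 + T p$ ($b{\left(p,T \right)} = T p - 107 = -107 + T p$)
$\frac{1}{\frac{-49908 - 25655}{l{\left(-184,U{\left(-1 \right)} \right)} + b{\left(-174,X \right)}} + 2241} = \frac{1}{\frac{-49908 - 25655}{123 + \left(-107 + 5 \left(-174\right)\right)} + 2241} = \frac{1}{- \frac{75563}{123 - 977} + 2241} = \frac{1}{- \frac{75563}{-854} + 2241} = \frac{1}{\left(-75563\right) \left(- \frac{1}{854}\right) + 2241} = \frac{1}{\frac{75563}{854} + 2241} = \frac{1}{\frac{1989377}{854}} = \frac{854}{1989377}$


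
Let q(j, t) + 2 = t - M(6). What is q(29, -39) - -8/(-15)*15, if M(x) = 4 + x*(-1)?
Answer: -47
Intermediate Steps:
M(x) = 4 - x
q(j, t) = t (q(j, t) = -2 + (t - (4 - 1*6)) = -2 + (t - (4 - 6)) = -2 + (t - 1*(-2)) = -2 + (t + 2) = -2 + (2 + t) = t)
q(29, -39) - -8/(-15)*15 = -39 - -8/(-15)*15 = -39 - (-1/15*(-8))*15 = -39 - 8*15/15 = -39 - 1*8 = -39 - 8 = -47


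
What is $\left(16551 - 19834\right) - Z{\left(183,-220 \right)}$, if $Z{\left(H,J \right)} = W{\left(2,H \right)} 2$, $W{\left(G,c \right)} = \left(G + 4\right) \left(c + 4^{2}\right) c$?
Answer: $-440287$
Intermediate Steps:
$W{\left(G,c \right)} = c \left(4 + G\right) \left(16 + c\right)$ ($W{\left(G,c \right)} = \left(4 + G\right) \left(c + 16\right) c = \left(4 + G\right) \left(16 + c\right) c = c \left(4 + G\right) \left(16 + c\right)$)
$Z{\left(H,J \right)} = 2 H \left(96 + 6 H\right)$ ($Z{\left(H,J \right)} = H \left(64 + 4 H + 16 \cdot 2 + 2 H\right) 2 = H \left(64 + 4 H + 32 + 2 H\right) 2 = H \left(96 + 6 H\right) 2 = 2 H \left(96 + 6 H\right)$)
$\left(16551 - 19834\right) - Z{\left(183,-220 \right)} = \left(16551 - 19834\right) - 12 \cdot 183 \left(16 + 183\right) = -3283 - 12 \cdot 183 \cdot 199 = -3283 - 437004 = -440287$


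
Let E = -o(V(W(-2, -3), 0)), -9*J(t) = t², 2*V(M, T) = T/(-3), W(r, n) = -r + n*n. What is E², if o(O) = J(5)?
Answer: 625/81 ≈ 7.7160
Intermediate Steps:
W(r, n) = n² - r (W(r, n) = -r + n² = n² - r)
V(M, T) = -T/6 (V(M, T) = (T/(-3))/2 = (T*(-⅓))/2 = (-T/3)/2 = -T/6)
J(t) = -t²/9
o(O) = -25/9 (o(O) = -⅑*5² = -⅑*25 = -25/9)
E = 25/9 (E = -1*(-25/9) = 25/9 ≈ 2.7778)
E² = (25/9)² = 625/81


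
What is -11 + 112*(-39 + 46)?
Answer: 773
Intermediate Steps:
-11 + 112*(-39 + 46) = -11 + 112*7 = -11 + 784 = 773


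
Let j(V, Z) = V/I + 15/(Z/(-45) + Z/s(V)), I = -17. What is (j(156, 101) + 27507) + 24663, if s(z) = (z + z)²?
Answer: 968110495074/18562487 ≈ 52154.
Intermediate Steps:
s(z) = 4*z² (s(z) = (2*z)² = 4*z²)
j(V, Z) = 15/(-Z/45 + Z/(4*V²)) - V/17 (j(V, Z) = V/(-17) + 15/(Z/(-45) + Z/((4*V²))) = V*(-1/17) + 15/(Z*(-1/45) + Z*(1/(4*V²))) = -V/17 + 15/(-Z/45 + Z/(4*V²)) = 15/(-Z/45 + Z/(4*V²)) - V/17)
(j(156, 101) + 27507) + 24663 = ((1/17)*156*(-45900*156 + 45*101 - 4*101*156²)/(101*(-45 + 4*156²)) + 27507) + 24663 = ((1/17)*156*(1/101)*(-7160400 + 4545 - 4*101*24336)/(-45 + 4*24336) + 27507) + 24663 = ((1/17)*156*(1/101)*(-7160400 + 4545 - 9831744)/(-45 + 97344) + 27507) + 24663 = ((1/17)*156*(1/101)*(-16987599)/97299 + 27507) + 24663 = ((1/17)*156*(1/101)*(1/97299)*(-16987599) + 27507) + 24663 = (-294451716/18562487 + 27507) + 24663 = 510303878193/18562487 + 24663 = 968110495074/18562487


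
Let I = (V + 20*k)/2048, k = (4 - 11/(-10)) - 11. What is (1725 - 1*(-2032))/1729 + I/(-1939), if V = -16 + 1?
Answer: 163951071/75450368 ≈ 2.1730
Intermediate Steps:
k = -59/10 (k = (4 - 11*(-1/10)) - 11 = (4 + 11/10) - 11 = 51/10 - 11 = -59/10 ≈ -5.9000)
V = -15
I = -133/2048 (I = (-15 + 20*(-59/10))/2048 = (-15 - 118)*(1/2048) = -133*1/2048 = -133/2048 ≈ -0.064941)
(1725 - 1*(-2032))/1729 + I/(-1939) = (1725 - 1*(-2032))/1729 - 133/2048/(-1939) = (1725 + 2032)*(1/1729) - 133/2048*(-1/1939) = 3757*(1/1729) + 19/567296 = 289/133 + 19/567296 = 163951071/75450368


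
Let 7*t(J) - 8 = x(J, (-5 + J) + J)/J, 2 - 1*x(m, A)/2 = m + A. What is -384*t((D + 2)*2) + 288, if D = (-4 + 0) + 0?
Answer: 2592/7 ≈ 370.29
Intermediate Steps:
D = -4 (D = -4 + 0 = -4)
x(m, A) = 4 - 2*A - 2*m (x(m, A) = 4 - 2*(m + A) = 4 - 2*(A + m) = 4 + (-2*A - 2*m) = 4 - 2*A - 2*m)
t(J) = 8/7 + (14 - 6*J)/(7*J) (t(J) = 8/7 + ((4 - 2*((-5 + J) + J) - 2*J)/J)/7 = 8/7 + ((4 - 2*(-5 + 2*J) - 2*J)/J)/7 = 8/7 + ((4 + (10 - 4*J) - 2*J)/J)/7 = 8/7 + ((14 - 6*J)/J)/7 = 8/7 + (14 - 6*J)/(7*J))
-384*t((D + 2)*2) + 288 = -384*(2/7 + 2/(((-4 + 2)*2))) + 288 = -384*(2/7 + 2/((-2*2))) + 288 = -384*(2/7 + 2/(-4)) + 288 = -384*(2/7 + 2*(-¼)) + 288 = -384*(2/7 - ½) + 288 = -384*(-3/14) + 288 = 576/7 + 288 = 2592/7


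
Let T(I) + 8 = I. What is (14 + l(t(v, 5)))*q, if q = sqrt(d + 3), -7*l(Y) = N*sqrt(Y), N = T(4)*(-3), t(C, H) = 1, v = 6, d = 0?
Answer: 86*sqrt(3)/7 ≈ 21.279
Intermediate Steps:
T(I) = -8 + I
N = 12 (N = (-8 + 4)*(-3) = -4*(-3) = 12)
l(Y) = -12*sqrt(Y)/7
q = sqrt(3) (q = sqrt(0 + 3) = sqrt(3) ≈ 1.7320)
(14 + l(t(v, 5)))*q = (14 - 12*sqrt(1)/7)*sqrt(3) = (14 - 12/7*1)*sqrt(3) = (14 - 12/7)*sqrt(3) = 86*sqrt(3)/7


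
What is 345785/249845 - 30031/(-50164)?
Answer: 4969810787/2506644916 ≈ 1.9827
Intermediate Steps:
345785/249845 - 30031/(-50164) = 345785*(1/249845) - 30031*(-1/50164) = 69157/49969 + 30031/50164 = 4969810787/2506644916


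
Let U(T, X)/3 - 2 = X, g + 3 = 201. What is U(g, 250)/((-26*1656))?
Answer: -21/1196 ≈ -0.017559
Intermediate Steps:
g = 198 (g = -3 + 201 = 198)
U(T, X) = 6 + 3*X
U(g, 250)/((-26*1656)) = (6 + 3*250)/((-26*1656)) = (6 + 750)/(-43056) = 756*(-1/43056) = -21/1196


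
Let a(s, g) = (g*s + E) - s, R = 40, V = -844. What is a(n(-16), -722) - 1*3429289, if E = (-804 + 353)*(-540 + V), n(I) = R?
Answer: -2834025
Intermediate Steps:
n(I) = 40
E = 624184 (E = (-804 + 353)*(-540 - 844) = -451*(-1384) = 624184)
a(s, g) = 624184 - s + g*s (a(s, g) = (g*s + 624184) - s = (624184 + g*s) - s = 624184 - s + g*s)
a(n(-16), -722) - 1*3429289 = (624184 - 1*40 - 722*40) - 1*3429289 = (624184 - 40 - 28880) - 3429289 = 595264 - 3429289 = -2834025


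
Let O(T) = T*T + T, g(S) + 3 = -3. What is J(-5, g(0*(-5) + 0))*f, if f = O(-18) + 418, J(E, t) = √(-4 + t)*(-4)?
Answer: -2896*I*√10 ≈ -9158.0*I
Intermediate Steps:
g(S) = -6 (g(S) = -3 - 3 = -6)
O(T) = T + T² (O(T) = T² + T = T + T²)
J(E, t) = -4*√(-4 + t)
f = 724 (f = -18*(1 - 18) + 418 = -18*(-17) + 418 = 306 + 418 = 724)
J(-5, g(0*(-5) + 0))*f = -4*√(-4 - 6)*724 = -4*I*√10*724 = -2896*I*√10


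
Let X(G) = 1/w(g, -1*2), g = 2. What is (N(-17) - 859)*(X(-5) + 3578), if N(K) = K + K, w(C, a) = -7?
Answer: -22365185/7 ≈ -3.1950e+6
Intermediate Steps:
N(K) = 2*K
X(G) = -1/7 (X(G) = 1/(-7) = -1/7)
(N(-17) - 859)*(X(-5) + 3578) = (2*(-17) - 859)*(-1/7 + 3578) = (-34 - 859)*(25045/7) = -893*25045/7 = -22365185/7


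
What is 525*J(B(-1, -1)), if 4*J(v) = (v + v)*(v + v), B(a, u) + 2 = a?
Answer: 4725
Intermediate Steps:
B(a, u) = -2 + a
J(v) = v² (J(v) = ((v + v)*(v + v))/4 = ((2*v)*(2*v))/4 = (4*v²)/4 = v²)
525*J(B(-1, -1)) = 525*(-2 - 1)² = 525*(-3)² = 525*9 = 4725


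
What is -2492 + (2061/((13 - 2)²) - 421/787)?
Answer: -235734618/95227 ≈ -2475.5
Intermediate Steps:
-2492 + (2061/((13 - 2)²) - 421/787) = -2492 + (2061/(11²) - 421*1/787) = -2492 + (2061/121 - 421/787) = -2492 + 1571066/95227 = -235734618/95227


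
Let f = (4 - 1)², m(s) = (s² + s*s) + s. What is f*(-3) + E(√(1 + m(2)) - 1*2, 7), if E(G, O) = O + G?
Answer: -22 + √11 ≈ -18.683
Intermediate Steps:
m(s) = s + 2*s² (m(s) = (s² + s²) + s = 2*s² + s = s + 2*s²)
f = 9 (f = 3² = 9)
E(G, O) = G + O
f*(-3) + E(√(1 + m(2)) - 1*2, 7) = 9*(-3) + ((√(1 + 2*(1 + 2*2)) - 1*2) + 7) = -27 + ((√(1 + 2*(1 + 4)) - 2) + 7) = -27 + ((√(1 + 2*5) - 2) + 7) = -27 + ((√(1 + 10) - 2) + 7) = -27 + ((√11 - 2) + 7) = -27 + ((-2 + √11) + 7) = -27 + (5 + √11) = -22 + √11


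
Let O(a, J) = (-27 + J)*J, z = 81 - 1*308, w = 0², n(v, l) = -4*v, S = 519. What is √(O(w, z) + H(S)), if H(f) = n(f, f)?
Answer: √55582 ≈ 235.76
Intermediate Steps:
H(f) = -4*f
w = 0
z = -227 (z = 81 - 308 = -227)
O(a, J) = J*(-27 + J)
√(O(w, z) + H(S)) = √(-227*(-27 - 227) - 4*519) = √(-227*(-254) - 2076) = √(57658 - 2076) = √55582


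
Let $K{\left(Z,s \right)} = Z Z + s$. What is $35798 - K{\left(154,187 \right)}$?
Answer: $11895$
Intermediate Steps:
$K{\left(Z,s \right)} = s + Z^{2}$ ($K{\left(Z,s \right)} = Z^{2} + s = s + Z^{2}$)
$35798 - K{\left(154,187 \right)} = 35798 - \left(187 + 154^{2}\right) = 35798 - \left(187 + 23716\right) = 35798 - 23903 = 11895$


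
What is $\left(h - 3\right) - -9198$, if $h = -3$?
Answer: $9192$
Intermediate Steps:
$\left(h - 3\right) - -9198 = \left(-3 - 3\right) - -9198 = \left(-3 - 3\right) + 9198 = -6 + 9198 = 9192$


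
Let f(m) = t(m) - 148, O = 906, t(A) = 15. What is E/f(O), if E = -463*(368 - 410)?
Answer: -2778/19 ≈ -146.21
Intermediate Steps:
E = 19446 (E = -463*(-42) = 19446)
f(m) = -133 (f(m) = 15 - 148 = -133)
E/f(O) = 19446/(-133) = 19446*(-1/133) = -2778/19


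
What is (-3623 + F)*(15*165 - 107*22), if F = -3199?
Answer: -825462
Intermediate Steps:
(-3623 + F)*(15*165 - 107*22) = (-3623 - 3199)*(15*165 - 107*22) = -6822*(2475 - 2354) = -6822*121 = -825462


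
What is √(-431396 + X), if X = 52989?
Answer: I*√378407 ≈ 615.15*I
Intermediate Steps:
√(-431396 + X) = √(-431396 + 52989) = √(-378407) = I*√378407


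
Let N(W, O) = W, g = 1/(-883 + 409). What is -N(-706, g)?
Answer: 706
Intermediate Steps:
g = -1/474 (g = 1/(-474) = -1/474 ≈ -0.0021097)
-N(-706, g) = -1*(-706) = 706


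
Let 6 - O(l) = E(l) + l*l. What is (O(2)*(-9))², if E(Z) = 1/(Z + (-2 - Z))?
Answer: 2025/4 ≈ 506.25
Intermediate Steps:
E(Z) = -½ (E(Z) = 1/(-2) = -½)
O(l) = 13/2 - l² (O(l) = 6 - (-½ + l*l) = 6 - (-½ + l²) = 6 + (½ - l²) = 13/2 - l²)
(O(2)*(-9))² = ((13/2 - 1*2²)*(-9))² = ((13/2 - 1*4)*(-9))² = ((13/2 - 4)*(-9))² = ((5/2)*(-9))² = (-45/2)² = 2025/4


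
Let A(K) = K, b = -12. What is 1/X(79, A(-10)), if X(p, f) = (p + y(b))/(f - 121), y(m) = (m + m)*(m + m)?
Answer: -⅕ ≈ -0.20000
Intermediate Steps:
y(m) = 4*m² (y(m) = (2*m)*(2*m) = 4*m²)
X(p, f) = (576 + p)/(-121 + f) (X(p, f) = (p + 4*(-12)²)/(f - 121) = (p + 4*144)/(-121 + f) = (p + 576)/(-121 + f) = (576 + p)/(-121 + f))
1/X(79, A(-10)) = 1/((576 + 79)/(-121 - 10)) = 1/(655/(-131)) = 1/(-1/131*655) = 1/(-5) = -⅕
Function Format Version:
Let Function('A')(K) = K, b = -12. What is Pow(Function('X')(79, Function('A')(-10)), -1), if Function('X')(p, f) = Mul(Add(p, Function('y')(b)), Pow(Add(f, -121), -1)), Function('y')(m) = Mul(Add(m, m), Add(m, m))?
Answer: Rational(-1, 5) ≈ -0.20000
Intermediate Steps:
Function('y')(m) = Mul(4, Pow(m, 2)) (Function('y')(m) = Mul(Mul(2, m), Mul(2, m)) = Mul(4, Pow(m, 2)))
Function('X')(p, f) = Mul(Pow(Add(-121, f), -1), Add(576, p)) (Function('X')(p, f) = Mul(Add(p, Mul(4, Pow(-12, 2))), Pow(Add(f, -121), -1)) = Mul(Add(p, Mul(4, 144)), Pow(Add(-121, f), -1)) = Mul(Add(p, 576), Pow(Add(-121, f), -1)) = Mul(Add(576, p), Pow(Add(-121, f), -1)) = Mul(Pow(Add(-121, f), -1), Add(576, p)))
Pow(Function('X')(79, Function('A')(-10)), -1) = Pow(Mul(Pow(Add(-121, -10), -1), Add(576, 79)), -1) = Pow(Mul(Pow(-131, -1), 655), -1) = Pow(Mul(Rational(-1, 131), 655), -1) = Pow(-5, -1) = Rational(-1, 5)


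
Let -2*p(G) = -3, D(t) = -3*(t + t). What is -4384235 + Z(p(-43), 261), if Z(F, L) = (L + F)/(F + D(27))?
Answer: -469113320/107 ≈ -4.3842e+6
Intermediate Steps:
D(t) = -6*t
p(G) = 3/2 (p(G) = -½*(-3) = 3/2)
Z(F, L) = (F + L)/(-162 + F) (Z(F, L) = (L + F)/(F - 6*27) = (F + L)/(F - 162) = (F + L)/(-162 + F))
-4384235 + Z(p(-43), 261) = -4384235 + (3/2 + 261)/(-162 + 3/2) = -4384235 + (525/2)/(-321/2) = -4384235 - 2/321*525/2 = -4384235 - 175/107 = -469113320/107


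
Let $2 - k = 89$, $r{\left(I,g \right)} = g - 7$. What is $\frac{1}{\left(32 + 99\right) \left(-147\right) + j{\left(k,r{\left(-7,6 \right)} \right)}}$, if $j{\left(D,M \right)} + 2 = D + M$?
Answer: $- \frac{1}{19347} \approx -5.1688 \cdot 10^{-5}$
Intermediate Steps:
$r{\left(I,g \right)} = -7 + g$ ($r{\left(I,g \right)} = g - 7 = -7 + g$)
$k = -87$ ($k = 2 - 89 = -87$)
$j{\left(D,M \right)} = -2 + D + M$ ($j{\left(D,M \right)} = -2 + \left(D + M\right) = -2 + D + M$)
$\frac{1}{\left(32 + 99\right) \left(-147\right) + j{\left(k,r{\left(-7,6 \right)} \right)}} = \frac{1}{\left(32 + 99\right) \left(-147\right) - 90} = \frac{1}{131 \left(-147\right) - 90} = \frac{1}{-19257 - 90} = \frac{1}{-19347} = - \frac{1}{19347}$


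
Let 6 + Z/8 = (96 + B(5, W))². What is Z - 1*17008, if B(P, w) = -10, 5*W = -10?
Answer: 42112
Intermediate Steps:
W = -2 (W = (⅕)*(-10) = -2)
Z = 59120 (Z = -48 + 8*(96 - 10)² = -48 + 8*86² = -48 + 8*7396 = -48 + 59168 = 59120)
Z - 1*17008 = 59120 - 1*17008 = 59120 - 17008 = 42112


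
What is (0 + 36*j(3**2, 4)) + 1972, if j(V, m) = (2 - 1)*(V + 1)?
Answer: 2332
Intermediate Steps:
j(V, m) = 1 + V (j(V, m) = 1*(1 + V) = 1 + V)
(0 + 36*j(3**2, 4)) + 1972 = (0 + 36*(1 + 3**2)) + 1972 = (0 + 36*(1 + 9)) + 1972 = (0 + 36*10) + 1972 = (0 + 360) + 1972 = 360 + 1972 = 2332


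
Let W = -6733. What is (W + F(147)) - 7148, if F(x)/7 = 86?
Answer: -13279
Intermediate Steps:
F(x) = 602 (F(x) = 7*86 = 602)
(W + F(147)) - 7148 = (-6733 + 602) - 7148 = -6131 - 7148 = -13279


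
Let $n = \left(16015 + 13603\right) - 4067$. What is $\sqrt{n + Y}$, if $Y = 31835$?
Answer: $\sqrt{57386} \approx 239.55$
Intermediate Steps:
$n = 25551$ ($n = 29618 - 4067 = 25551$)
$\sqrt{n + Y} = \sqrt{25551 + 31835} = \sqrt{57386}$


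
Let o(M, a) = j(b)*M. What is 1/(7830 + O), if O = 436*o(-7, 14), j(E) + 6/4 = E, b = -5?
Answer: 1/27668 ≈ 3.6143e-5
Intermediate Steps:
j(E) = -3/2 + E
o(M, a) = -13*M/2 (o(M, a) = (-3/2 - 5)*M = -13*M/2)
O = 19838 (O = 436*(-13/2*(-7)) = 436*(91/2) = 19838)
1/(7830 + O) = 1/(7830 + 19838) = 1/27668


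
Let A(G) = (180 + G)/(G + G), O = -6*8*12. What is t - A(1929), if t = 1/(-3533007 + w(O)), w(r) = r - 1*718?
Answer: -2484614889/4545111086 ≈ -0.54666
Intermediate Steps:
O = -576 (O = -48*12 = -576)
A(G) = (180 + G)/(2*G) (A(G) = (180 + G)/((2*G)) = (180 + G)*(1/(2*G)) = (180 + G)/(2*G))
w(r) = -718 + r (w(r) = r - 718 = -718 + r)
t = -1/3534301 (t = 1/(-3533007 + (-718 - 576)) = 1/(-3533007 - 1294) = 1/(-3534301) = -1/3534301 ≈ -2.8294e-7)
t - A(1929) = -1/3534301 - (180 + 1929)/(2*1929) = -1/3534301 - 2109/(2*1929) = -1/3534301 - 1*703/1286 = -1/3534301 - 703/1286 = -2484614889/4545111086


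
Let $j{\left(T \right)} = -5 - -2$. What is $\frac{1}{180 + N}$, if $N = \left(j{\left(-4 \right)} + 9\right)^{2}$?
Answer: $\frac{1}{216} \approx 0.0046296$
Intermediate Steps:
$j{\left(T \right)} = -3$ ($j{\left(T \right)} = -5 + 2 = -3$)
$N = 36$ ($N = \left(-3 + 9\right)^{2} = 6^{2} = 36$)
$\frac{1}{180 + N} = \frac{1}{180 + 36} = \frac{1}{216}$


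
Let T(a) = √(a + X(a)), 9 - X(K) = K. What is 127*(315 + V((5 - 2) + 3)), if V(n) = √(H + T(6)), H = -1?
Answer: 40005 + 127*√2 ≈ 40185.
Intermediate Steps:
X(K) = 9 - K
T(a) = 3 (T(a) = √(a + (9 - a)) = √9 = 3)
V(n) = √2 (V(n) = √(-1 + 3) = √2)
127*(315 + V((5 - 2) + 3)) = 127*(315 + √2) = 40005 + 127*√2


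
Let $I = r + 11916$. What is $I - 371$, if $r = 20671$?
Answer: $32216$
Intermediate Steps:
$I = 32587$ ($I = 20671 + 11916 = 32587$)
$I - 371 = 32587 - 371 = 32216$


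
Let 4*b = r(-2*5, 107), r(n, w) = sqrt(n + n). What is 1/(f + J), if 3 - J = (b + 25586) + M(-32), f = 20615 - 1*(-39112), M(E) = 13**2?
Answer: 27180/923440501 + 2*I*sqrt(5)/4617202505 ≈ 2.9433e-5 + 9.6858e-10*I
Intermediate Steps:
M(E) = 169
r(n, w) = sqrt(2)*sqrt(n) (r(n, w) = sqrt(2*n) = sqrt(2)*sqrt(n))
b = I*sqrt(5)/2 (b = (sqrt(2)*sqrt(-2*5))/4 = (sqrt(2)*sqrt(-10))/4 = (sqrt(2)*(I*sqrt(10)))/4 = (2*I*sqrt(5))/4 = I*sqrt(5)/2 ≈ 1.118*I)
f = 59727 (f = 20615 + 39112 = 59727)
J = -25752 - I*sqrt(5)/2 (J = 3 - ((I*sqrt(5)/2 + 25586) + 169) = 3 - ((25586 + I*sqrt(5)/2) + 169) = 3 - (25755 + I*sqrt(5)/2) = 3 + (-25755 - I*sqrt(5)/2) = -25752 - I*sqrt(5)/2 ≈ -25752.0 - 1.118*I)
1/(f + J) = 1/(59727 + (-25752 - I*sqrt(5)/2)) = 1/(33975 - I*sqrt(5)/2)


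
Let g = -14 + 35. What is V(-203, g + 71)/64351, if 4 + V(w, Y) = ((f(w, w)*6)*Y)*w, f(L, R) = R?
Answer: 22747364/64351 ≈ 353.49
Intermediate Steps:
g = 21
V(w, Y) = -4 + 6*Y*w**2 (V(w, Y) = -4 + ((w*6)*Y)*w = -4 + ((6*w)*Y)*w = -4 + (6*Y*w)*w = -4 + 6*Y*w**2)
V(-203, g + 71)/64351 = (-4 + 6*(21 + 71)*(-203)**2)/64351 = (-4 + 6*92*41209)*(1/64351) = (-4 + 22747368)*(1/64351) = 22747364*(1/64351) = 22747364/64351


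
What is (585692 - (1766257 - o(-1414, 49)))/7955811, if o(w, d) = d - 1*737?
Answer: -393751/2651937 ≈ -0.14848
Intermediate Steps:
o(w, d) = -737 + d (o(w, d) = d - 737 = -737 + d)
(585692 - (1766257 - o(-1414, 49)))/7955811 = (585692 - (1766257 - (-737 + 49)))/7955811 = (585692 - (1766257 - 1*(-688)))*(1/7955811) = (585692 - (1766257 + 688))*(1/7955811) = (585692 - 1*1766945)*(1/7955811) = (585692 - 1766945)*(1/7955811) = -1181253*1/7955811 = -393751/2651937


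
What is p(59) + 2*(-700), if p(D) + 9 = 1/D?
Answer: -83130/59 ≈ -1409.0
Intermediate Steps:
p(D) = -9 + 1/D
p(59) + 2*(-700) = (-9 + 1/59) + 2*(-700) = (-9 + 1/59) - 1400 = -530/59 - 1400 = -83130/59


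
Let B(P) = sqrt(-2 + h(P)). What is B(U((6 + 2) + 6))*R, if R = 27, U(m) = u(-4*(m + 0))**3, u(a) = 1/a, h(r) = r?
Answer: 27*I*sqrt(4917262)/1568 ≈ 38.184*I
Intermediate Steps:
U(m) = -1/(64*m**3) (U(m) = (1/(-4*(m + 0)))**3 = (1/(-4*m))**3 = (-1/(4*m))**3 = -1/(64*m**3))
B(P) = sqrt(-2 + P)
B(U((6 + 2) + 6))*R = sqrt(-2 - 1/(64*((6 + 2) + 6)**3))*27 = sqrt(-2 - 1/(64*(8 + 6)**3))*27 = sqrt(-2 - 1/64/14**3)*27 = sqrt(-2 - 1/64*1/2744)*27 = sqrt(-2 - 1/175616)*27 = sqrt(-351233/175616)*27 = (I*sqrt(4917262)/1568)*27 = 27*I*sqrt(4917262)/1568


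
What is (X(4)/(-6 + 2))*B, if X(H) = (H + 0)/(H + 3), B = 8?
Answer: -8/7 ≈ -1.1429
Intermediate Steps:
X(H) = H/(3 + H)
(X(4)/(-6 + 2))*B = ((4/(3 + 4))/(-6 + 2))*8 = ((4/7)/(-4))*8 = -1/7*8 = -¼*4/7*8 = -⅐*8 = -8/7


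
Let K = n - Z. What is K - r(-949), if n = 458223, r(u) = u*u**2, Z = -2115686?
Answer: 857244258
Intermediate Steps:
r(u) = u**3
K = 2573909 (K = 458223 - 1*(-2115686) = 458223 + 2115686 = 2573909)
K - r(-949) = 2573909 - 1*(-949)**3 = 2573909 - 1*(-854670349) = 2573909 + 854670349 = 857244258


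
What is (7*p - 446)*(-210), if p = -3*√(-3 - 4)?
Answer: 93660 + 4410*I*√7 ≈ 93660.0 + 11668.0*I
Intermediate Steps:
p = -3*I*√7 ≈ -7.9373*I
(7*p - 446)*(-210) = (7*(-3*I*√7) - 446)*(-210) = (-21*I*√7 - 446)*(-210) = (-446 - 21*I*√7)*(-210) = 93660 + 4410*I*√7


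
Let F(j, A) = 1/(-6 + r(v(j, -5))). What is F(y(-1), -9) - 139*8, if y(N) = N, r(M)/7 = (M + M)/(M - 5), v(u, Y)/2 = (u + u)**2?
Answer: -104525/94 ≈ -1112.0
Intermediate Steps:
v(u, Y) = 8*u**2 (v(u, Y) = 2*(u + u)**2 = 2*(2*u)**2 = 2*(4*u**2) = 8*u**2)
r(M) = 14*M/(-5 + M) (r(M) = 7*((M + M)/(M - 5)) = 7*((2*M)/(-5 + M)) = 7*(2*M/(-5 + M)) = 14*M/(-5 + M))
F(j, A) = 1/(-6 + 112*j**2/(-5 + 8*j**2)) (F(j, A) = 1/(-6 + 14*(8*j**2)/(-5 + 8*j**2)) = 1/(-6 + 112*j**2/(-5 + 8*j**2)))
F(y(-1), -9) - 139*8 = (-5 + 8*(-1)**2)/(2*(15 + 32*(-1)**2)) - 139*8 = (-5 + 8*1)/(2*(15 + 32*1)) - 1112 = (-5 + 8)/(2*(15 + 32)) - 1112 = (1/2)*3/47 - 1112 = (1/2)*(1/47)*3 - 1112 = 3/94 - 1112 = -104525/94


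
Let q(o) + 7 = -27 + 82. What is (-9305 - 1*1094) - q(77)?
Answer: -10447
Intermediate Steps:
q(o) = 48 (q(o) = -7 + (-27 + 82) = -7 + 55 = 48)
(-9305 - 1*1094) - q(77) = (-9305 - 1*1094) - 1*48 = (-9305 - 1094) - 48 = -10399 - 48 = -10447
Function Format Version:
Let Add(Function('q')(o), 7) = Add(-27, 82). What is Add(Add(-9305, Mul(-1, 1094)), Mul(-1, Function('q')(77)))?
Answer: -10447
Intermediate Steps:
Function('q')(o) = 48 (Function('q')(o) = Add(-7, Add(-27, 82)) = Add(-7, 55) = 48)
Add(Add(-9305, Mul(-1, 1094)), Mul(-1, Function('q')(77))) = Add(Add(-9305, Mul(-1, 1094)), Mul(-1, 48)) = Add(Add(-9305, -1094), -48) = Add(-10399, -48) = -10447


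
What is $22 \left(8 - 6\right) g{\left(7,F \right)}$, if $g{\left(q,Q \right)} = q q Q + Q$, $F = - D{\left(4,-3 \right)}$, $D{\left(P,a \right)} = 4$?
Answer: $-8800$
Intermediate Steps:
$F = -4$ ($F = \left(-1\right) 4 = -4$)
$g{\left(q,Q \right)} = Q + Q q^{2}$ ($g{\left(q,Q \right)} = q^{2} Q + Q = Q q^{2} + Q = Q + Q q^{2}$)
$22 \left(8 - 6\right) g{\left(7,F \right)} = 22 \left(8 - 6\right) \left(- 4 \left(1 + 7^{2}\right)\right) = 22 \cdot 2 \left(- 4 \left(1 + 49\right)\right) = 44 \left(\left(-4\right) 50\right) = 44 \left(-200\right) = -8800$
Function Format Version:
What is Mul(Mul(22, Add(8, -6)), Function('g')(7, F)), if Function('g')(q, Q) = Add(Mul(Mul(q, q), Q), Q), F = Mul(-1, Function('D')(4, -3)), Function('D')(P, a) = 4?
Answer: -8800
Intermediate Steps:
F = -4 (F = Mul(-1, 4) = -4)
Function('g')(q, Q) = Add(Q, Mul(Q, Pow(q, 2))) (Function('g')(q, Q) = Add(Mul(Pow(q, 2), Q), Q) = Add(Mul(Q, Pow(q, 2)), Q) = Add(Q, Mul(Q, Pow(q, 2))))
Mul(Mul(22, Add(8, -6)), Function('g')(7, F)) = Mul(Mul(22, Add(8, -6)), Mul(-4, Add(1, Pow(7, 2)))) = Mul(Mul(22, 2), Mul(-4, Add(1, 49))) = Mul(44, Mul(-4, 50)) = Mul(44, -200) = -8800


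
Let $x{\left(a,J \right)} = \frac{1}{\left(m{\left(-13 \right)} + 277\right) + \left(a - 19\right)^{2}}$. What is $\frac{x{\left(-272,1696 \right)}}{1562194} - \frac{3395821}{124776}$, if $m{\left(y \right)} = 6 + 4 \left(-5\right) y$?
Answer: $- \frac{18837810660208775}{692176255149744} \approx -27.215$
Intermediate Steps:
$m{\left(y \right)} = 6 - 20 y$
$x{\left(a,J \right)} = \frac{1}{543 + \left(-19 + a\right)^{2}}$ ($x{\left(a,J \right)} = \frac{1}{\left(\left(6 - -260\right) + 277\right) + \left(a - 19\right)^{2}} = \frac{1}{\left(\left(6 + 260\right) + 277\right) + \left(-19 + a\right)^{2}} = \frac{1}{\left(266 + 277\right) + \left(-19 + a\right)^{2}} = \frac{1}{543 + \left(-19 + a\right)^{2}}$)
$\frac{x{\left(-272,1696 \right)}}{1562194} - \frac{3395821}{124776} = \frac{1}{\left(543 + \left(-19 - 272\right)^{2}\right) 1562194} - \frac{3395821}{124776} = \frac{1}{543 + \left(-291\right)^{2}} \cdot \frac{1}{1562194} - \frac{3395821}{124776} = \frac{1}{543 + 84681} \cdot \frac{1}{1562194} - \frac{3395821}{124776} = \frac{1}{85224} \cdot \frac{1}{1562194} - \frac{3395821}{124776} = \frac{1}{133136421456} - \frac{3395821}{124776} = - \frac{18837810660208775}{692176255149744}$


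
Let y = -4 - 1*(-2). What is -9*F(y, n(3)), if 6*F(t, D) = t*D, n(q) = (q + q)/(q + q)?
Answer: 3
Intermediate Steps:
y = -2 (y = -4 + 2 = -2)
n(q) = 1 (n(q) = (2*q)/((2*q)) = (2*q)*(1/(2*q)) = 1)
F(t, D) = D*t/6 (F(t, D) = (t*D)/6 = (D*t)/6 = D*t/6)
-9*F(y, n(3)) = -3*(-2)/2 = -9*(-1/3) = 3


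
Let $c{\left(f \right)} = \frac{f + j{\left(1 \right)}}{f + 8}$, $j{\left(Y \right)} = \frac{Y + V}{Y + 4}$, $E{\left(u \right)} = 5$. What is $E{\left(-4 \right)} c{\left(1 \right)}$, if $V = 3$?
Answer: $1$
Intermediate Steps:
$j{\left(Y \right)} = \frac{3 + Y}{4 + Y}$ ($j{\left(Y \right)} = \frac{Y + 3}{Y + 4} = \frac{3 + Y}{4 + Y}$)
$c{\left(f \right)} = \frac{\frac{4}{5} + f}{8 + f}$ ($c{\left(f \right)} = \frac{f + \frac{3 + 1}{4 + 1}}{f + 8} = \frac{f + \frac{1}{5} \cdot 4}{8 + f} = \frac{f + \frac{4}{5}}{8 + f} = \frac{\frac{4}{5} + f}{8 + f}$)
$E{\left(-4 \right)} c{\left(1 \right)} = 5 \frac{\frac{4}{5} + 1}{8 + 1} = 5 \cdot \frac{1}{9} \cdot \frac{9}{5} = 5 \cdot \frac{1}{5} = 1$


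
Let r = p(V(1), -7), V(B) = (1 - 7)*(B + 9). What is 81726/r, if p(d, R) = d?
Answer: -13621/10 ≈ -1362.1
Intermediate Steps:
V(B) = -54 - 6*B (V(B) = -6*(9 + B) = -54 - 6*B)
r = -60 (r = -54 - 6*1 = -54 - 6 = -60)
81726/r = 81726/(-60) = 81726*(-1/60) = -13621/10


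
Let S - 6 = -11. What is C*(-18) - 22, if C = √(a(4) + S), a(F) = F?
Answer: -22 - 18*I ≈ -22.0 - 18.0*I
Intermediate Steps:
S = -5 (S = 6 - 11 = -5)
C = I (C = √(4 - 5) = √(-1) = I ≈ 1.0*I)
C*(-18) - 22 = I*(-18) - 22 = -18*I - 22 = -22 - 18*I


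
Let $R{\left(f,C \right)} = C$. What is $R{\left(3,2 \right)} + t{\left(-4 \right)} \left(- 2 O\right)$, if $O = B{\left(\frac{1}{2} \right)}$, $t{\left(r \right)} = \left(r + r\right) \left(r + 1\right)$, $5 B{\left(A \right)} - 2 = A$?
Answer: $-22$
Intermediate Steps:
$B{\left(A \right)} = \frac{2}{5} + \frac{A}{5}$
$t{\left(r \right)} = 2 r \left(1 + r\right)$
$O = \frac{1}{2}$ ($O = \frac{2}{5} + \frac{1}{5 \cdot 2} = \frac{2}{5} + \frac{1}{5} \cdot \frac{1}{2} = \frac{2}{5} + \frac{1}{10} = \frac{1}{2} \approx 0.5$)
$R{\left(3,2 \right)} + t{\left(-4 \right)} \left(- 2 O\right) = 2 + 2 \left(-4\right) \left(1 - 4\right) \left(\left(-2\right) \frac{1}{2}\right) = 2 + 2 \left(-4\right) \left(-3\right) \left(-1\right) = 2 + 24 \left(-1\right) = 2 - 24 = -22$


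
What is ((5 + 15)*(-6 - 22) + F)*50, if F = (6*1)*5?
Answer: -26500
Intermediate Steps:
F = 30 (F = 6*5 = 30)
((5 + 15)*(-6 - 22) + F)*50 = ((5 + 15)*(-6 - 22) + 30)*50 = (20*(-28) + 30)*50 = (-560 + 30)*50 = -530*50 = -26500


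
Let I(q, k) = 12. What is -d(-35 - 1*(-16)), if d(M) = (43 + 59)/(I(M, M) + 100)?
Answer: -51/56 ≈ -0.91071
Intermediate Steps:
d(M) = 51/56 (d(M) = (43 + 59)/(12 + 100) = 102/112 = 102*(1/112) = 51/56)
-d(-35 - 1*(-16)) = -1*51/56 = -51/56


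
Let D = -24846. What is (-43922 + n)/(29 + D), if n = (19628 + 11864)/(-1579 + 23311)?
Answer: 238620353/134830761 ≈ 1.7698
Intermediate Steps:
n = 7873/5433 (n = 31492/21732 = 31492*(1/21732) = 7873/5433 ≈ 1.4491)
(-43922 + n)/(29 + D) = (-43922 + 7873/5433)/(29 - 24846) = -238620353/5433/(-24817) = -238620353/5433*(-1/24817) = 238620353/134830761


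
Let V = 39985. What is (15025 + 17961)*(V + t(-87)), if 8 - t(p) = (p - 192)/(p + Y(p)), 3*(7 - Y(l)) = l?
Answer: 22423486968/17 ≈ 1.3190e+9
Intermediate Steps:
Y(l) = 7 - l/3
t(p) = 8 - (-192 + p)/(7 + 2*p/3) (t(p) = 8 - (p - 192)/(p + (7 - p/3)) = 8 - (-192 + p)/(7 + 2*p/3))
(15025 + 17961)*(V + t(-87)) = (15025 + 17961)*(39985 + (744 + 13*(-87))/(21 + 2*(-87))) = 32986*(39985 + (744 - 1131)/(21 - 174)) = 32986*(39985 - 387/(-153)) = 32986*(39985 - 1/153*(-387)) = 32986*(39985 + 43/17) = 32986*(679788/17) = 22423486968/17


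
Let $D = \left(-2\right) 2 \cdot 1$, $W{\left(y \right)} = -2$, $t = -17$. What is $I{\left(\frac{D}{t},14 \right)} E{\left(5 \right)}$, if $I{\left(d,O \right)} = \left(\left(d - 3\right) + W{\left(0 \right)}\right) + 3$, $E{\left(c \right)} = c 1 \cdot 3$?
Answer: $- \frac{450}{17} \approx -26.471$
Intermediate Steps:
$D = -4$ ($D = \left(-4\right) 1 = -4$)
$E{\left(c \right)} = 3 c$ ($E{\left(c \right)} = c 3 = 3 c$)
$I{\left(d,O \right)} = -2 + d$ ($I{\left(d,O \right)} = \left(\left(d - 3\right) - 2\right) + 3 = \left(\left(-3 + d\right) - 2\right) + 3 = \left(-5 + d\right) + 3 = -2 + d$)
$I{\left(\frac{D}{t},14 \right)} E{\left(5 \right)} = \left(-2 - \frac{4}{-17}\right) 3 \cdot 5 = \left(-2 - - \frac{4}{17}\right) 15 = \left(-2 + \frac{4}{17}\right) 15 = \left(- \frac{30}{17}\right) 15 = - \frac{450}{17}$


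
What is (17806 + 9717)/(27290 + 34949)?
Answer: 27523/62239 ≈ 0.44221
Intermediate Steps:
(17806 + 9717)/(27290 + 34949) = 27523/62239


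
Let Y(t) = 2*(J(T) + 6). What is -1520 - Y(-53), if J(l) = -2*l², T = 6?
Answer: -1388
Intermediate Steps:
Y(t) = -132 (Y(t) = 2*(-2*6² + 6) = 2*(-2*36 + 6) = 2*(-72 + 6) = 2*(-66) = -132)
-1520 - Y(-53) = -1520 - 1*(-132) = -1520 + 132 = -1388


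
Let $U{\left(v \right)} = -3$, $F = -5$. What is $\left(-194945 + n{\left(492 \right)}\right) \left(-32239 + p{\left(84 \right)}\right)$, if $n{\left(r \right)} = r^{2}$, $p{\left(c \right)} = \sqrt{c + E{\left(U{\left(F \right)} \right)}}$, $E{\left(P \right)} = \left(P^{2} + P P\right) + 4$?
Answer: $-1519069441 + 47119 \sqrt{106} \approx -1.5186 \cdot 10^{9}$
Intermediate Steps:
$E{\left(P \right)} = 4 + 2 P^{2}$ ($E{\left(P \right)} = \left(P^{2} + P^{2}\right) + 4 = 2 P^{2} + 4 = 4 + 2 P^{2}$)
$p{\left(c \right)} = \sqrt{22 + c}$ ($p{\left(c \right)} = \sqrt{c + \left(4 + 2 \left(-3\right)^{2}\right)} = \sqrt{c + \left(4 + 2 \cdot 9\right)} = \sqrt{c + \left(4 + 18\right)} = \sqrt{c + 22} = \sqrt{22 + c}$)
$\left(-194945 + n{\left(492 \right)}\right) \left(-32239 + p{\left(84 \right)}\right) = \left(-194945 + 492^{2}\right) \left(-32239 + \sqrt{22 + 84}\right) = \left(-194945 + 242064\right) \left(-32239 + \sqrt{106}\right) = 47119 \left(-32239 + \sqrt{106}\right) = -1519069441 + 47119 \sqrt{106}$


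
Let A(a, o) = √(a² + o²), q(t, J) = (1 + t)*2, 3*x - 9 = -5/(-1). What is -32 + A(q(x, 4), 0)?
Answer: -62/3 ≈ -20.667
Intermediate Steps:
x = 14/3 (x = 3 + (-5/(-1))/3 = 3 + (-5*(-1))/3 = 3 + (⅓)*5 = 3 + 5/3 = 14/3 ≈ 4.6667)
q(t, J) = 2 + 2*t
-32 + A(q(x, 4), 0) = -32 + √((2 + 2*(14/3))² + 0²) = -32 + √((2 + 28/3)² + 0) = -32 + √((34/3)² + 0) = -32 + √(1156/9 + 0) = -32 + √(1156/9) = -32 + 34/3 = -62/3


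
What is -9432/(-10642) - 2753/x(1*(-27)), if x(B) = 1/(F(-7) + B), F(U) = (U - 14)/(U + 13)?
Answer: 893580925/10642 ≈ 83967.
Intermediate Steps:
F(U) = (-14 + U)/(13 + U)
x(B) = 1/(-7/2 + B) (x(B) = 1/((-14 - 7)/(13 - 7) + B) = 1/(-21/6 + B) = 1/((⅙)*(-21) + B) = 1/(-7/2 + B))
-9432/(-10642) - 2753/x(1*(-27)) = -9432/(-10642) - 2753/(2/(-7 + 2*(1*(-27)))) = -9432*(-1/10642) - 2753/(2/(-7 + 2*(-27))) = 4716/5321 - 2753/(2/(-7 - 54)) = 4716/5321 - 2753/(2/(-61)) = 4716/5321 - 2753/(2*(-1/61)) = 4716/5321 - 2753/(-2/61) = 4716/5321 - 2753*(-61/2) = 4716/5321 + 167933/2 = 893580925/10642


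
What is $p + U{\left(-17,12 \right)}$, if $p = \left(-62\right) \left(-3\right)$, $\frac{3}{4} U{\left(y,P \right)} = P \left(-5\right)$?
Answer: $106$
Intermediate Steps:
$U{\left(y,P \right)} = - \frac{20 P}{3}$ ($U{\left(y,P \right)} = \frac{4 P \left(-5\right)}{3} = \frac{4 \left(- 5 P\right)}{3} = - \frac{20 P}{3}$)
$p = 186$
$p + U{\left(-17,12 \right)} = 186 - 80 = 106$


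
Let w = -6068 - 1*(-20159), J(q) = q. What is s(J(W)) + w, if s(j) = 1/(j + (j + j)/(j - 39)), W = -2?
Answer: 1099057/78 ≈ 14090.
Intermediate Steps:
w = 14091 (w = -6068 + 20159 = 14091)
s(j) = 1/(j + 2*j/(-39 + j)) (s(j) = 1/(j + (2*j)/(-39 + j)) = 1/(j + 2*j/(-39 + j)))
s(J(W)) + w = (-39 - 2)/((-2)*(-37 - 2)) + 14091 = -1/2*(-41)/(-39) + 14091 = -1/2*(-1/39)*(-41) + 14091 = -41/78 + 14091 = 1099057/78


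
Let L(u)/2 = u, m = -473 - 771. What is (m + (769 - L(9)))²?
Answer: 243049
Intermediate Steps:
m = -1244
L(u) = 2*u
(m + (769 - L(9)))² = (-1244 + (769 - 2*9))² = (-1244 + (769 - 1*18))² = (-1244 + (769 - 18))² = (-1244 + 751)² = (-493)² = 243049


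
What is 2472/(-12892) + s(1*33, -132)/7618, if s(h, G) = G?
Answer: -8760/41899 ≈ -0.20907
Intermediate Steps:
2472/(-12892) + s(1*33, -132)/7618 = 2472/(-12892) - 132/7618 = 2472*(-1/12892) - 132*1/7618 = -618/3223 - 66/3809 = -8760/41899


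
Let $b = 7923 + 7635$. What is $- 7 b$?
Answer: $-108906$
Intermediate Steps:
$b = 15558$
$- 7 b = \left(-7\right) 15558 = -108906$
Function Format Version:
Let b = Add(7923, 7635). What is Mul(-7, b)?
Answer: -108906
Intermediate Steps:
b = 15558
Mul(-7, b) = Mul(-7, 15558) = -108906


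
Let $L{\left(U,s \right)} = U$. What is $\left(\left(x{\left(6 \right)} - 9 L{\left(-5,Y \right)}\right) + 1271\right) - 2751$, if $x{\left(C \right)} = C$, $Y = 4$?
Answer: $-1429$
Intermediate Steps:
$\left(\left(x{\left(6 \right)} - 9 L{\left(-5,Y \right)}\right) + 1271\right) - 2751 = \left(\left(6 - -45\right) + 1271\right) - 2751 = \left(\left(6 + 45\right) + 1271\right) - 2751 = \left(51 + 1271\right) - 2751 = 1322 - 2751 = -1429$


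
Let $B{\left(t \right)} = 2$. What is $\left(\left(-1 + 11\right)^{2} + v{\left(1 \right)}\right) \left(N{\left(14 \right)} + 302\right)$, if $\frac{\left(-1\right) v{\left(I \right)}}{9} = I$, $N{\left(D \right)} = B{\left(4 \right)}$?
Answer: $27664$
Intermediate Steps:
$N{\left(D \right)} = 2$
$v{\left(I \right)} = - 9 I$
$\left(\left(-1 + 11\right)^{2} + v{\left(1 \right)}\right) \left(N{\left(14 \right)} + 302\right) = \left(\left(-1 + 11\right)^{2} - 9\right) \left(2 + 302\right) = \left(10^{2} - 9\right) 304 = \left(100 - 9\right) 304 = 91 \cdot 304 = 27664$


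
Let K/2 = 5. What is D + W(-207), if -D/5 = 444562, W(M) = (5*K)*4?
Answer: -2222610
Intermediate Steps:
K = 10 (K = 2*5 = 10)
W(M) = 200 (W(M) = (5*10)*4 = 50*4 = 200)
D = -2222810 (D = -5*444562 = -2222810)
D + W(-207) = -2222810 + 200 = -2222610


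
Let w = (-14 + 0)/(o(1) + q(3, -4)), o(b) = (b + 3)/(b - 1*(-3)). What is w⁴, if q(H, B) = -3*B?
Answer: 38416/28561 ≈ 1.3451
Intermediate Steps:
o(b) = 1 (o(b) = (3 + b)/(b + 3) = (3 + b)/(3 + b) = 1)
w = -14/13 (w = (-14 + 0)/(1 - 3*(-4)) = -14/(1 + 12) = -14/13 ≈ -1.0769)
w⁴ = (-14/13)⁴ = 38416/28561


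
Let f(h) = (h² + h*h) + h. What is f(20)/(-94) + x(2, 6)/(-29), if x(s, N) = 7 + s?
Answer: -12313/1363 ≈ -9.0338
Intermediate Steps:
f(h) = h + 2*h² (f(h) = (h² + h²) + h = 2*h² + h = h + 2*h²)
f(20)/(-94) + x(2, 6)/(-29) = (20*(1 + 2*20))/(-94) + (7 + 2)/(-29) = (20*(1 + 40))*(-1/94) + 9*(-1/29) = (20*41)*(-1/94) - 9/29 = 820*(-1/94) - 9/29 = -410/47 - 9/29 = -12313/1363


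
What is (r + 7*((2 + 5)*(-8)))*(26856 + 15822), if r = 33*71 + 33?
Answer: 84673152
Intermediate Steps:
r = 2376 (r = 2343 + 33 = 2376)
(r + 7*((2 + 5)*(-8)))*(26856 + 15822) = (2376 + 7*((2 + 5)*(-8)))*(26856 + 15822) = (2376 + 7*(7*(-8)))*42678 = (2376 + 7*(-56))*42678 = (2376 - 392)*42678 = 1984*42678 = 84673152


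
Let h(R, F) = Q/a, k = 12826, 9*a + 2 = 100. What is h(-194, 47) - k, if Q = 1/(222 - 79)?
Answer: -179743555/14014 ≈ -12826.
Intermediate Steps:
a = 98/9 (a = -2/9 + (⅑)*100 = -2/9 + 100/9 = 98/9 ≈ 10.889)
Q = 1/143 ≈ 0.0069930
h(R, F) = 9/14014 (h(R, F) = 1/(143*(98/9)) = (1/143)*(9/98) = 9/14014)
h(-194, 47) - k = 9/14014 - 1*12826 = 9/14014 - 12826 = -179743555/14014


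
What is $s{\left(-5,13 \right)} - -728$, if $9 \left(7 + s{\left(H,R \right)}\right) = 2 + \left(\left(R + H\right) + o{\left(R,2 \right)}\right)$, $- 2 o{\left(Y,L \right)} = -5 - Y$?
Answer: $\frac{6508}{9} \approx 723.11$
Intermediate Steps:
$o{\left(Y,L \right)} = \frac{5}{2} + \frac{Y}{2}$ ($o{\left(Y,L \right)} = - \frac{-5 - Y}{2} = \frac{5}{2} + \frac{Y}{2}$)
$s{\left(H,R \right)} = - \frac{13}{2} + \frac{R}{6} + \frac{H}{9}$ ($s{\left(H,R \right)} = -7 + \frac{2 + \left(\left(R + H\right) + \left(\frac{5}{2} + \frac{R}{2}\right)\right)}{9} = -7 + \frac{2 + \left(\left(H + R\right) + \left(\frac{5}{2} + \frac{R}{2}\right)\right)}{9} = -7 + \frac{2 + \left(\frac{5}{2} + H + \frac{3 R}{2}\right)}{9} = -7 + \frac{\frac{9}{2} + H + \frac{3 R}{2}}{9} = -7 + \left(\frac{1}{2} + \frac{R}{6} + \frac{H}{9}\right) = - \frac{13}{2} + \frac{R}{6} + \frac{H}{9}$)
$s{\left(-5,13 \right)} - -728 = \left(- \frac{13}{2} + \frac{1}{6} \cdot 13 + \frac{1}{9} \left(-5\right)\right) - -728 = \left(- \frac{13}{2} + \frac{13}{6} - \frac{5}{9}\right) + 728 = - \frac{44}{9} + 728 = \frac{6508}{9}$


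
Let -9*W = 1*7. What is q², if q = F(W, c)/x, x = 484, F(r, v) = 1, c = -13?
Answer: 1/234256 ≈ 4.2688e-6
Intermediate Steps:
W = -7/9 ≈ -0.77778
q = 1/484 ≈ 0.0020661
q² = (1/484)² = 1/234256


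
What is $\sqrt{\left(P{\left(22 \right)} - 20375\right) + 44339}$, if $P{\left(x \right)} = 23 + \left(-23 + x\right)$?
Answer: $\sqrt{23986} \approx 154.87$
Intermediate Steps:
$P{\left(x \right)} = x$
$\sqrt{\left(P{\left(22 \right)} - 20375\right) + 44339} = \sqrt{\left(22 - 20375\right) + 44339} = \sqrt{-20353 + 44339} = \sqrt{23986}$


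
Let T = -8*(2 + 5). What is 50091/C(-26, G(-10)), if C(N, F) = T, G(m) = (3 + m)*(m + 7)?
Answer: -50091/56 ≈ -894.48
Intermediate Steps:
T = -56 (T = -8*7 = -56)
G(m) = (3 + m)*(7 + m)
C(N, F) = -56
50091/C(-26, G(-10)) = 50091/(-56) = 50091*(-1/56) = -50091/56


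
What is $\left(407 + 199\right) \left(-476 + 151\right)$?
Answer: $-196950$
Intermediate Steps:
$\left(407 + 199\right) \left(-476 + 151\right) = 606 \left(-325\right) = -196950$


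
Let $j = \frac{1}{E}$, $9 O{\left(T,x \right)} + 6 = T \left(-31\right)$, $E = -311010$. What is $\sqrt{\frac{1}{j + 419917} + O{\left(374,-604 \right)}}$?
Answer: $\frac{i \sqrt{197848885885831469018321390}}{391795158507} \approx 35.901 i$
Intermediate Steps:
$O{\left(T,x \right)} = - \frac{2}{3} - \frac{31 T}{9}$ ($O{\left(T,x \right)} = - \frac{2}{3} + \frac{T \left(-31\right)}{9} = - \frac{2}{3} + \frac{\left(-31\right) T}{9} = - \frac{2}{3} - \frac{31 T}{9}$)
$j = - \frac{1}{311010}$ ($j = \frac{1}{-311010} = - \frac{1}{311010} \approx -3.2153 \cdot 10^{-6}$)
$\sqrt{\frac{1}{j + 419917} + O{\left(374,-604 \right)}} = \sqrt{\frac{1}{- \frac{1}{311010} + 419917} - \frac{11600}{9}} = \sqrt{\frac{1}{\frac{130598386169}{311010}} - \frac{11600}{9}} = \sqrt{\frac{311010}{130598386169} - \frac{11600}{9}} = \sqrt{- \frac{1514941276761310}{1175385475521}} = \frac{i \sqrt{197848885885831469018321390}}{391795158507}$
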